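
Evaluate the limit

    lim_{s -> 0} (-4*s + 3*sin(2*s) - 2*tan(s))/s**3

Substitution gives 0/0 (the numerator vanishes to order 3).
Expand each term to order s^3: the coefficient of s^3 in -2·tan(s) is -2/3 and in 3·sin(2s) is -4.
Lower-order terms cancel with the polynomial part, so the numerator is (-14/3)·s^3 + o(s^3), and the limit is (-14/3)/(1) = -14/3.

-14/3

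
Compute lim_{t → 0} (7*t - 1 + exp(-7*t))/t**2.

Direct substitution gives 0/0.
Apply L'Hôpital: lim (7 - 7*e^(-7*t))/(2*t), still 0/0.
After 2 applications of L'Hôpital's rule the quotient is (49*e^(-7*t))/(2); substituting t = 0 gives 49/2.

49/2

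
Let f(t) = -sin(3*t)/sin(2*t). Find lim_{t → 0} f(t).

-3/2

Substitution gives 0/0.
Divide numerator and denominator by t: sin(3t)/t → 3 and sin(2t)/t → 2, so the limit is -1·3/2 = -3/2.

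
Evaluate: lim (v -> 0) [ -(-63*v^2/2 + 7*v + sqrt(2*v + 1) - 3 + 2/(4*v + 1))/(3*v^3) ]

Substitution gives 0/0 (the numerator vanishes to order 3).
Expand each term to order v^3: the coefficient of v^3 in √(1 + 2v) is 1/2 and in 2·1/(1 + 4v) is -128.
Lower-order terms cancel with the polynomial part, so the numerator is (-255/2)·v^3 + o(v^3), and the limit is (-255/2)/(-3) = 85/2.

85/2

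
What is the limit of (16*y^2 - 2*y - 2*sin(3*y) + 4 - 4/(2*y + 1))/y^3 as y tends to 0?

41

Substitution gives 0/0; apply L'Hôpital's rule 3 times.
After differentiating numerator and denominator 3 times the quotient is (54*cos(3*y) + 192/(2*y + 1)^4)/(6); at y = 0 this is 41.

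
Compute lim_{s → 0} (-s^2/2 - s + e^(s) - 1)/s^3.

1/6

Direct substitution gives 0/0.
Apply L'Hôpital: lim (-s + e^(s) - 1)/(3*s^2), still 0/0.
Apply L'Hôpital: lim (e^(s) - 1)/(6*s), still 0/0.
After 3 applications of L'Hôpital's rule the quotient is (e^(s))/(6); substituting s = 0 gives 1/6.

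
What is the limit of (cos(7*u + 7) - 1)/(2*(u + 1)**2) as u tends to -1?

Direct substitution gives 0/0.
Apply L'Hôpital: lim (-7*sin(7*u + 7))/(4*u + 4), still 0/0.
After 2 applications of L'Hôpital's rule the quotient is (-49*cos(7*u + 7))/(4); substituting u = -1 gives -49/4.

-49/4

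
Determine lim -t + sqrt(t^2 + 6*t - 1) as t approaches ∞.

This has the form ∞ − ∞. Multiply and divide by the conjugate √(t^2 + 6*t - 1) + t.
That gives (6t - 1) / (√(t^2 + 6*t - 1) + t).
Divide numerator and denominator by t: the limit is 6/(2·1) = 3.

3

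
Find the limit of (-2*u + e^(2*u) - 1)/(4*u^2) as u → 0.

Direct substitution gives 0/0.
Apply L'Hôpital: lim (2*e^(2*u) - 2)/(8*u), still 0/0.
After 2 applications of L'Hôpital's rule the quotient is (4*e^(2*u))/(8); substituting u = 0 gives 1/2.

1/2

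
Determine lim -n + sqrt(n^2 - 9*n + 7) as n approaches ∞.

-9/2

This has the form ∞ − ∞. Multiply and divide by the conjugate √(n^2 - 9*n + 7) + n.
That gives (-9n + 7) / (√(n^2 - 9*n + 7) + n).
Divide numerator and denominator by n: the limit is -9/(2·1) = -9/2.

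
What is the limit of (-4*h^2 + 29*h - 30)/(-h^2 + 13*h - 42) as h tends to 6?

-19

At h = 6 both the top and bottom vanish — a removable singularity. Factoring out (h - 6) from each leaves (5 - 4*h)/(7 - h), which at h = 6 equals -19.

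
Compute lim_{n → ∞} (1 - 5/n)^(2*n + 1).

e^(-10)

Write it as [(1 - 5/n)^n]^(2) · (1 - 5/n)^(1). The bracketed term tends to e^(-5) and the second factor to 1, so the limit is e^(-10).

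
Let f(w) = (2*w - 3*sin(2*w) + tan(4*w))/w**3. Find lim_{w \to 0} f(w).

76/3

Substitution gives 0/0; apply L'Hôpital's rule 3 times.
After differentiating numerator and denominator 3 times the quotient is (24*cos(2*w) + 384*tan(4*w)^4 + 512*tan(4*w)^2 + 128)/(6); at w = 0 this is 76/3.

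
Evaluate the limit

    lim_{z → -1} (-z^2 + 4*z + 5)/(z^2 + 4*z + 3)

3

At z = -1 both the top and bottom vanish — a removable singularity. Factoring out (z + 1) from each leaves (5 - z)/(z + 3), which at z = -1 equals 3.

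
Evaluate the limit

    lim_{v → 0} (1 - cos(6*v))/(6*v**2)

Substitution gives 0/0.
Use (1 − cos u)/u² → 1/2 with u = 6v: the limit is 6²/(2·6) = 3.

3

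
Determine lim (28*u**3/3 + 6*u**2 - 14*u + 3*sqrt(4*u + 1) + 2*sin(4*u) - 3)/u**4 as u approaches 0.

Substitution gives 0/0 (the numerator vanishes to order 4).
Expand each term to order u^4: the coefficient of u^4 in 2·sin(4u) is 0 and in 3·√(1 + 4u) is -30.
Lower-order terms cancel with the polynomial part, so the numerator is (-30)·u^4 + o(u^4), and the limit is (-30)/(1) = -30.

-30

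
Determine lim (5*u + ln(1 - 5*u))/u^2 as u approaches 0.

Direct substitution gives 0/0.
Apply L'Hôpital: lim (5 - 5/(1 - 5*u))/(2*u), still 0/0.
After 2 applications of L'Hôpital's rule the quotient is (-25/(1 - 5*u)^2)/(2); substituting u = 0 gives -25/2.

-25/2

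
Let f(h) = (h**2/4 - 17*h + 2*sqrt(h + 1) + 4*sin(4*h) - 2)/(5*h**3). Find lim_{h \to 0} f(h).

-1021/120

Substitution gives 0/0 (the numerator vanishes to order 3).
Expand each term to order h^3: the coefficient of h^3 in 4·sin(4h) is -128/3 and in 2·√(1 + h) is 1/8.
Lower-order terms cancel with the polynomial part, so the numerator is (-1021/24)·h^3 + o(h^3), and the limit is (-1021/24)/(5) = -1021/120.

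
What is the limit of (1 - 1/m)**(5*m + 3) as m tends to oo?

e^(-5)

The base → 1 and the exponent → ∞: a 1^∞ form.
Take logarithms: (5m + 3)·ln(1 - 1/m). Since ln(1+u) ~ u for small u, this behaves like (5m)·(-1/m) → -5.
So the limit is e^(-5).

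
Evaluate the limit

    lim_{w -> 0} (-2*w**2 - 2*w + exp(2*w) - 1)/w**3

Direct substitution gives 0/0.
Apply L'Hôpital: lim (-4*w + 2*e^(2*w) - 2)/(3*w^2), still 0/0.
Apply L'Hôpital: lim (4*e^(2*w) - 4)/(6*w), still 0/0.
After 3 applications of L'Hôpital's rule the quotient is (8*e^(2*w))/(6); substituting w = 0 gives 4/3.

4/3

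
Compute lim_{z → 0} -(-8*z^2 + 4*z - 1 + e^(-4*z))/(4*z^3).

8/3

Direct substitution gives 0/0.
Apply L'Hôpital: lim (-16*z + 4 - 4*e^(-4*z))/(-12*z^2), still 0/0.
Apply L'Hôpital: lim (-16 + 16*e^(-4*z))/(-24*z), still 0/0.
After 3 applications of L'Hôpital's rule the quotient is (-64*e^(-4*z))/(-24); substituting z = 0 gives 8/3.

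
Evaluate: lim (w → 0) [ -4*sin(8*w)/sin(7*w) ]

Substitution gives 0/0.
Divide numerator and denominator by w: sin(8w)/w → 8 and sin(7w)/w → 7, so the limit is -4·8/7 = -32/7.

-32/7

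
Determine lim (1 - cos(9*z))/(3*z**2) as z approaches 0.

27/2

Substitution gives 0/0.
Use (1 − cos u)/u² → 1/2 with u = 9z: the limit is 9²/(2·3) = 27/2.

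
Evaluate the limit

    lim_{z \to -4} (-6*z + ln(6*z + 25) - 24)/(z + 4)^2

Direct substitution gives 0/0.
Apply L'Hôpital: lim (-6 + 6/(6*z + 25))/(2*z + 8), still 0/0.
After 2 applications of L'Hôpital's rule the quotient is (-36/(6*z + 25)^2)/(2); substituting z = -4 gives -18.

-18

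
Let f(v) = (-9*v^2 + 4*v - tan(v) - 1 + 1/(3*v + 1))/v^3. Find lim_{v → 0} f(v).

Substitution gives 0/0; apply L'Hôpital's rule 3 times.
After differentiating numerator and denominator 3 times the quotient is (4/cos(v)^2 - 6/cos(v)^4 - 162/(3*v + 1)^4)/(6); at v = 0 this is -82/3.

-82/3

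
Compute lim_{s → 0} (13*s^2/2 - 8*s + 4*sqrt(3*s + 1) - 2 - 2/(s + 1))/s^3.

35/4

Substitution gives 0/0; apply L'Hôpital's rule 3 times.
After differentiating numerator and denominator 3 times the quotient is (81/(2*(3*s + 1)^(5/2)) + 12/(s + 1)^4)/(6); at s = 0 this is 35/4.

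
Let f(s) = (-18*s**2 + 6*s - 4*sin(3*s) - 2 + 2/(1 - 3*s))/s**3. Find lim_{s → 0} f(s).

Substitution gives 0/0; apply L'Hôpital's rule 3 times.
After differentiating numerator and denominator 3 times the quotient is (108*cos(3*s) + 324/(3*s - 1)^4)/(6); at s = 0 this is 72.

72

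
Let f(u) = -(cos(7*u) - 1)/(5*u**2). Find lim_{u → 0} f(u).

49/10

Direct substitution gives 0/0.
Apply L'Hôpital: lim (-7*sin(7*u))/(-10*u), still 0/0.
After 2 applications of L'Hôpital's rule the quotient is (-49*cos(7*u))/(-10); substituting u = 0 gives 49/10.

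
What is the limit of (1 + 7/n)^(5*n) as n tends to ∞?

e^(35)

The base → 1 and the exponent → ∞: a 1^∞ form.
Take logarithms: (5n)·ln(1 + 7/n). Since ln(1+u) ~ u for small u, this behaves like (5n)·(7/n) → 35.
So the limit is e^(35).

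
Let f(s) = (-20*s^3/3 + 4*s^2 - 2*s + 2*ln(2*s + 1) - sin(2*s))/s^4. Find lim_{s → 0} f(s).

Substitution gives 0/0; apply L'Hôpital's rule 4 times.
After differentiating numerator and denominator 4 times the quotient is (-16*sin(2*s) - 192/(2*s + 1)^4)/(24); at s = 0 this is -8.

-8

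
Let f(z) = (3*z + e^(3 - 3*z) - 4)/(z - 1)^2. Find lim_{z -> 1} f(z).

9/2

Direct substitution gives 0/0.
Apply L'Hôpital: lim (3 - 3*e^(3 - 3*z))/(2*z - 2), still 0/0.
After 2 applications of L'Hôpital's rule the quotient is (9*e^(3 - 3*z))/(2); substituting z = 1 gives 9/2.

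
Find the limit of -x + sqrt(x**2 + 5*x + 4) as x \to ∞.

5/2

This has the form ∞ − ∞. Multiply and divide by the conjugate √(x^2 + 5*x + 4) + x.
That gives (5x + 4) / (√(x^2 + 5*x + 4) + x).
Divide numerator and denominator by x: the limit is 5/(2·1) = 5/2.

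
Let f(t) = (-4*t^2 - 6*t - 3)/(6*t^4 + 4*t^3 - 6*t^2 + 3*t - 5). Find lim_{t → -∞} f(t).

The denominator has degree 4 and the numerator degree 2. Dividing numerator and denominator by t^4 sends every term to 0 except the leading denominator term, so the limit is 0.

0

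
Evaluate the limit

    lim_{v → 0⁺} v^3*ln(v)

This is a 0·(−∞) form. Rewrite as 1·ln(v) / v^(−3) and apply L'Hôpital:
the derivative quotient is 1·(1/v) / (−3·v^(−4)) = (-1/3)·v^3 → 0.

0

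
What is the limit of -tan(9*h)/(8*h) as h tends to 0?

Substitution gives 0/0.
Since tan(u)/u → 1 as u → 0, tan(9h)/(9h) → 1 and the limit is 9/(-8) = -9/8.

-9/8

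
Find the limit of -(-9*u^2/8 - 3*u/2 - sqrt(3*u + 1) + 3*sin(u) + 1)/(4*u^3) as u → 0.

35/64

Substitution gives 0/0; apply L'Hôpital's rule 3 times.
After differentiating numerator and denominator 3 times the quotient is (-3*cos(u) - 81/(8*(3*u + 1)^(5/2)))/(-24); at u = 0 this is 35/64.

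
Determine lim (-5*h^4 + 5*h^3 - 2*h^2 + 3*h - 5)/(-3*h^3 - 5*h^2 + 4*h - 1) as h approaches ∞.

∞

The numerator has higher degree (4 > 3); the quotient behaves like (-5/(-3))·h^1 for large |h|.
As h → +∞ this diverges to ∞.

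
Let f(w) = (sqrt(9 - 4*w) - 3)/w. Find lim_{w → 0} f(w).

Substitution gives 0/0. Multiply numerator and denominator by the conjugate √(9 - 4w) + √9.
The numerator becomes (9 - 4w) − 9 = -4w, so the expression simplifies to -4/(√(9 - 4w) + √9).
Letting w → 0 gives -4/(2√9) = -2/3.

-2/3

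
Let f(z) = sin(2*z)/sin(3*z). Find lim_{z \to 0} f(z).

2/3

Substitution gives 0/0.
Divide numerator and denominator by z: sin(2z)/z → 2 and sin(3z)/z → 3, so the limit is 1·2/3 = 2/3.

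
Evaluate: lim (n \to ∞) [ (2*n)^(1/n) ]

Base → ∞ and exponent → 0: an ∞^0 form.
Take logs: (1/n)·ln(2·n^1) = (ln 2 + 1·ln n)/n → 0.
So the limit is e^0 = 1.

1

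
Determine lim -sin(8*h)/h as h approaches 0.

Substitution gives 0/0.
Write it as (8/(-1))·sin(8h)/(8h); since sin(u)/u → 1, the limit is -8.

-8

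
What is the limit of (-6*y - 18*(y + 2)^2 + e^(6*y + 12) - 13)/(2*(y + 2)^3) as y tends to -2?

Direct substitution gives 0/0.
Apply L'Hôpital: lim (-36*y + 6*e^(6*y + 12) - 78)/(6*(y + 2)^2), still 0/0.
Apply L'Hôpital: lim (36*e^(6*y + 12) - 36)/(12*y + 24), still 0/0.
After 3 applications of L'Hôpital's rule the quotient is (216*e^(6*y + 12))/(12); substituting y = -2 gives 18.

18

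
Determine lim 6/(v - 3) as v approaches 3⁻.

-∞

As v → 3⁻, (v - 3) → 0⁻, so (v - 3)^1 → 0⁻ and 6/(v - 3)^1 → -∞.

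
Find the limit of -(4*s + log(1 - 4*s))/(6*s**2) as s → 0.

Direct substitution gives 0/0.
Apply L'Hôpital: lim (4 - 4/(1 - 4*s))/(-12*s), still 0/0.
After 2 applications of L'Hôpital's rule the quotient is (-16/(1 - 4*s)^2)/(-12); substituting s = 0 gives 4/3.

4/3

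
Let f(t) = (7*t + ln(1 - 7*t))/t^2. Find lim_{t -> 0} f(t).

Direct substitution gives 0/0.
Apply L'Hôpital: lim (7 - 7/(1 - 7*t))/(2*t), still 0/0.
After 2 applications of L'Hôpital's rule the quotient is (-49/(1 - 7*t)^2)/(2); substituting t = 0 gives -49/2.

-49/2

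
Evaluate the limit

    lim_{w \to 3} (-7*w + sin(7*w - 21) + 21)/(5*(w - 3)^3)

-343/30

Direct substitution gives 0/0.
Apply L'Hôpital: lim (7*cos(7*w - 21) - 7)/(15*(w - 3)^2), still 0/0.
Apply L'Hôpital: lim (-49*sin(7*w - 21))/(30*w - 90), still 0/0.
After 3 applications of L'Hôpital's rule the quotient is (-343*cos(7*w - 21))/(30); substituting w = 3 gives -343/30.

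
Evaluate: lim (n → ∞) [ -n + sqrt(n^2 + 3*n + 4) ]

This has the form ∞ − ∞. Multiply and divide by the conjugate √(n^2 + 3*n + 4) + n.
That gives (3n + 4) / (√(n^2 + 3*n + 4) + n).
Divide numerator and denominator by n: the limit is 3/(2·1) = 3/2.

3/2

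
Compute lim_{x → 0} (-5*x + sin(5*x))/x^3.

Direct substitution gives 0/0.
Apply L'Hôpital: lim (5*cos(5*x) - 5)/(3*x^2), still 0/0.
Apply L'Hôpital: lim (-25*sin(5*x))/(6*x), still 0/0.
After 3 applications of L'Hôpital's rule the quotient is (-125*cos(5*x))/(6); substituting x = 0 gives -125/6.

-125/6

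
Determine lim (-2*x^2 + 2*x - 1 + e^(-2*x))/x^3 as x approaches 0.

Direct substitution gives 0/0.
Apply L'Hôpital: lim (-4*x + 2 - 2*e^(-2*x))/(3*x^2), still 0/0.
Apply L'Hôpital: lim (-4 + 4*e^(-2*x))/(6*x), still 0/0.
After 3 applications of L'Hôpital's rule the quotient is (-8*e^(-2*x))/(6); substituting x = 0 gives -4/3.

-4/3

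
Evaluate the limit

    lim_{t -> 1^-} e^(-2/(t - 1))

As t → 1⁻, -2/(t - 1) → +∞, so e^(-2/(t - 1)) → ∞.

∞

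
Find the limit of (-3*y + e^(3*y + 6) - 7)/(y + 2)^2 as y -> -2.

9/2

Direct substitution gives 0/0.
Apply L'Hôpital: lim (3*e^(3*y + 6) - 3)/(2*y + 4), still 0/0.
After 2 applications of L'Hôpital's rule the quotient is (9*e^(3*y + 6))/(2); substituting y = -2 gives 9/2.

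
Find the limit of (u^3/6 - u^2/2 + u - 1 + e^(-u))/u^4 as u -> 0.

1/24

Direct substitution gives 0/0.
Apply L'Hôpital: lim (u^2/2 - u + 1 - e^(-u))/(4*u^3), still 0/0.
Apply L'Hôpital: lim (u - 1 + e^(-u))/(12*u^2), still 0/0.
Apply L'Hôpital: lim (1 - e^(-u))/(24*u), still 0/0.
After 4 applications of L'Hôpital's rule the quotient is (e^(-u))/(24); substituting u = 0 gives 1/24.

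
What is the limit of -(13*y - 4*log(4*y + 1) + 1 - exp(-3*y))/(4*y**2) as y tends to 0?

-55/8

Substitution gives 0/0; apply L'Hôpital's rule 2 times.
After differentiating numerator and denominator 2 times the quotient is (-9*e^(-3*y) + 64/(4*y + 1)^2)/(-8); at y = 0 this is -55/8.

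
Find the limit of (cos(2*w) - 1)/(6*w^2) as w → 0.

Direct substitution gives 0/0.
Apply L'Hôpital: lim (-2*sin(2*w))/(12*w), still 0/0.
After 2 applications of L'Hôpital's rule the quotient is (-4*cos(2*w))/(12); substituting w = 0 gives -1/3.

-1/3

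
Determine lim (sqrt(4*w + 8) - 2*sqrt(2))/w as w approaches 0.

Substitution gives 0/0. Multiply numerator and denominator by the conjugate √(8 + 4w) + √8.
The numerator becomes (8 + 4w) − 8 = 4w, so the expression simplifies to 4/(√(8 + 4w) + √8).
Letting w → 0 gives 4/(2√8) = √(2)/2.

√(2)/2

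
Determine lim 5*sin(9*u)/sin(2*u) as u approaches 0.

Substitution gives 0/0.
Divide numerator and denominator by u: sin(9u)/u → 9 and sin(2u)/u → 2, so the limit is 5·9/2 = 45/2.

45/2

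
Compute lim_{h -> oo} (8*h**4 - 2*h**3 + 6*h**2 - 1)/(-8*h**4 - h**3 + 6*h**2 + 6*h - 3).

Numerator and denominator both have degree 4.
Dividing every term by h^4, all lower-order terms vanish and the limit is the ratio of leading coefficients, 8/(-8) = -1.

-1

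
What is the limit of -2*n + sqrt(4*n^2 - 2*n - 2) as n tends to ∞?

This has the form ∞ − ∞. Multiply and divide by the conjugate √(4*n^2 - 2*n - 2) + 2n.
That gives (-2n - 2) / (√(4*n^2 - 2*n - 2) + 2n).
Divide numerator and denominator by n: the limit is -2/(2·2) = -1/2.

-1/2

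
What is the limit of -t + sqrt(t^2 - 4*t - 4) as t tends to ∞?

An ∞ − ∞ form. Rationalising with the conjugate, the difference becomes (-4t - 4) / (√(t^2 - 4*t - 4) + t).
For large t the denominator behaves like 2·t, so the quotient tends to -4/2 = -2.

-2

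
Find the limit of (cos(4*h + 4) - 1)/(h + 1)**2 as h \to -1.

Direct substitution gives 0/0.
Apply L'Hôpital: lim (-4*sin(4*h + 4))/(2*h + 2), still 0/0.
After 2 applications of L'Hôpital's rule the quotient is (-16*cos(4*h + 4))/(2); substituting h = -1 gives -8.

-8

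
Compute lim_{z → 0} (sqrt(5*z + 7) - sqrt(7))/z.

5*√(7)/14

Substitution gives 0/0. Multiply numerator and denominator by the conjugate √(7 + 5z) + √7.
The numerator becomes (7 + 5z) − 7 = 5z, so the expression simplifies to 5/(√(7 + 5z) + √7).
Letting z → 0 gives 5/(2√7) = 5*√(7)/14.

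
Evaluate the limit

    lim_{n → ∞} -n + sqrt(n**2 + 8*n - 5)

This has the form ∞ − ∞. Multiply and divide by the conjugate √(n^2 + 8*n - 5) + n.
That gives (8n - 5) / (√(n^2 + 8*n - 5) + n).
Divide numerator and denominator by n: the limit is 8/(2·1) = 4.

4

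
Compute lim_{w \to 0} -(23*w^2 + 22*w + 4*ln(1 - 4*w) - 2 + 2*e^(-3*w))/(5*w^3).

Substitution gives 0/0; apply L'Hôpital's rule 3 times.
After differentiating numerator and denominator 3 times the quotient is (-54*e^(-3*w) + 512/(4*w - 1)^3)/(-30); at w = 0 this is 283/15.

283/15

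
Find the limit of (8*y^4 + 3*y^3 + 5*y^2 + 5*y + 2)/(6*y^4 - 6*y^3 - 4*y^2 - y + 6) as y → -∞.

4/3

Numerator and denominator both have degree 4.
Dividing every term by y^4, all lower-order terms vanish and the limit is the ratio of leading coefficients, 8/(6) = 4/3.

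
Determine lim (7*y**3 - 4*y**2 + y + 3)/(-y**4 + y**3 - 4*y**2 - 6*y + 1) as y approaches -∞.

0

The denominator has degree 4 and the numerator degree 3. Dividing numerator and denominator by y^4 sends every term to 0 except the leading denominator term, so the limit is 0.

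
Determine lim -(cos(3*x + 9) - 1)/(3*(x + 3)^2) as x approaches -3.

3/2

Direct substitution gives 0/0.
Apply L'Hôpital: lim (-3*sin(3*x + 9))/(-6*x - 18), still 0/0.
After 2 applications of L'Hôpital's rule the quotient is (-9*cos(3*x + 9))/(-6); substituting x = -3 gives 3/2.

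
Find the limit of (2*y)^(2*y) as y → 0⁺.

1

Base → 0⁺ and exponent → 0⁺: a 0^0 form.
Take logs: 2y·ln(2y). This is 0·(−∞); rewriting as ln(2y)/(1/(2y)) and applying L'Hôpital gives 0.
Hence the limit is e^0 = 1.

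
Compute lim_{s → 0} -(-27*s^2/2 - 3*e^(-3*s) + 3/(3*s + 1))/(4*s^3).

Substitution gives 0/0 (the numerator vanishes to order 3).
Expand each term to order s^3: the coefficient of s^3 in 3·1/(1 + 3s) is -81 and in -3·e^(-3s) is 27/2.
Lower-order terms cancel with the polynomial part, so the numerator is (-135/2)·s^3 + o(s^3), and the limit is (-135/2)/(-4) = 135/8.

135/8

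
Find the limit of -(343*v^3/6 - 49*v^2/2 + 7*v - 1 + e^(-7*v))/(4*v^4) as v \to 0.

-2401/96

Direct substitution gives 0/0.
Apply L'Hôpital: lim (343*v^2/2 - 49*v + 7 - 7*e^(-7*v))/(-16*v^3), still 0/0.
Apply L'Hôpital: lim (343*v - 49 + 49*e^(-7*v))/(-48*v^2), still 0/0.
Apply L'Hôpital: lim (343 - 343*e^(-7*v))/(-96*v), still 0/0.
After 4 applications of L'Hôpital's rule the quotient is (2401*e^(-7*v))/(-96); substituting v = 0 gives -2401/96.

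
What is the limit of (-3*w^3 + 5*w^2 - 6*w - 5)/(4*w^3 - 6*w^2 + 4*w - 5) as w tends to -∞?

Numerator and denominator both have degree 3.
Dividing every term by w^3, all lower-order terms vanish and the limit is the ratio of leading coefficients, -3/(4) = -3/4.

-3/4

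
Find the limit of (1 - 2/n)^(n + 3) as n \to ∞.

Write it as [(1 - 2/n)^n]^(1) · (1 - 2/n)^(3). The bracketed term tends to e^(-2) and the second factor to 1, so the limit is e^(-2).

e^(-2)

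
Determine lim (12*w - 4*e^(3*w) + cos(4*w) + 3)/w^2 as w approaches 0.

Substitution gives 0/0 (the numerator vanishes to order 2).
Expand each term to order w^2: the coefficient of w^2 in cos(4w) is -8 and in -4·e^(3w) is -18.
Lower-order terms cancel with the polynomial part, so the numerator is (-26)·w^2 + o(w^2), and the limit is (-26)/(1) = -26.

-26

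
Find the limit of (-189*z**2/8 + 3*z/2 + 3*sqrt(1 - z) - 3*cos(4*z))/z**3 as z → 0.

Substitution gives 0/0 (the numerator vanishes to order 3).
Expand each term to order z^3: the coefficient of z^3 in 3·√(1 - z) is -3/16 and in -3·cos(4z) is 0.
Lower-order terms cancel with the polynomial part, so the numerator is (-3/16)·z^3 + o(z^3), and the limit is (-3/16)/(1) = -3/16.

-3/16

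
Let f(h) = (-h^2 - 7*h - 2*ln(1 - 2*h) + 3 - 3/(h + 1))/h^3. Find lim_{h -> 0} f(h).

Substitution gives 0/0; apply L'Hôpital's rule 3 times.
After differentiating numerator and denominator 3 times the quotient is (-32/(2*h - 1)^3 + 18/(h + 1)^4)/(6); at h = 0 this is 25/3.

25/3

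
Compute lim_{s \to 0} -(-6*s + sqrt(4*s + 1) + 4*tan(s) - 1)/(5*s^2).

Substitution gives 0/0; apply L'Hôpital's rule 2 times.
After differentiating numerator and denominator 2 times the quotient is (8*tan(s)/cos(s)^2 - 4/(4*s + 1)^(3/2))/(-10); at s = 0 this is 2/5.

2/5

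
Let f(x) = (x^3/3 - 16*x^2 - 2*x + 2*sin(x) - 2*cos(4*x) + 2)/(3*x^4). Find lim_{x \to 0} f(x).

-64/9

Substitution gives 0/0 (the numerator vanishes to order 4).
Expand each term to order x^4: the coefficient of x^4 in 2·sin(x) is 0 and in -2·cos(4x) is -64/3.
Lower-order terms cancel with the polynomial part, so the numerator is (-64/3)·x^4 + o(x^4), and the limit is (-64/3)/(3) = -64/9.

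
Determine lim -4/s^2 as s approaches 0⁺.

As s → 0⁺, (s) → 0⁺, so (s)^2 → 0⁺ and -4/(s)^2 → -∞.

-∞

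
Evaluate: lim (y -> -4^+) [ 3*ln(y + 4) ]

-∞

As y → -4⁺, y + 4 → 0⁺ and ln(y + 4) → −∞.
Multiplying by 3 gives -∞.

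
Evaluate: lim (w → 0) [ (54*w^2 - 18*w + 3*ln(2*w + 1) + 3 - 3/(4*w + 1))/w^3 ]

200

Substitution gives 0/0 (the numerator vanishes to order 3).
Expand each term to order w^3: the coefficient of w^3 in -3·1/(1 + 4w) is 192 and in 3·ln(1 + 2w) is 8.
Lower-order terms cancel with the polynomial part, so the numerator is (200)·w^3 + o(w^3), and the limit is (200)/(1) = 200.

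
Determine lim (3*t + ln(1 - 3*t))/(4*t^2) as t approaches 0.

-9/8

Direct substitution gives 0/0.
Apply L'Hôpital: lim (3 - 3/(1 - 3*t))/(8*t), still 0/0.
After 2 applications of L'Hôpital's rule the quotient is (-9/(1 - 3*t)^2)/(8); substituting t = 0 gives -9/8.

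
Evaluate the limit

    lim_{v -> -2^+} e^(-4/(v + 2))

As v → -2⁺, -4/(v + 2) → −∞, so e^(-4/(v + 2)) → 0.

0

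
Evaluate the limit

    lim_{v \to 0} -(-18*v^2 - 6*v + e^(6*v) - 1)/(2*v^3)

Direct substitution gives 0/0.
Apply L'Hôpital: lim (-36*v + 6*e^(6*v) - 6)/(-6*v^2), still 0/0.
Apply L'Hôpital: lim (36*e^(6*v) - 36)/(-12*v), still 0/0.
After 3 applications of L'Hôpital's rule the quotient is (216*e^(6*v))/(-12); substituting v = 0 gives -18.

-18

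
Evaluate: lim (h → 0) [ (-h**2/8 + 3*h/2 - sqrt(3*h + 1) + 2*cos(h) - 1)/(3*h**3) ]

Substitution gives 0/0 (the numerator vanishes to order 3).
Expand each term to order h^3: the coefficient of h^3 in −√(1 + 3h) is -27/16 and in 2·cos(h) is 0.
Lower-order terms cancel with the polynomial part, so the numerator is (-27/16)·h^3 + o(h^3), and the limit is (-27/16)/(3) = -9/16.

-9/16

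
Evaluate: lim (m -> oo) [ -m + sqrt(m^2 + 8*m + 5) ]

An ∞ − ∞ form. Rationalising with the conjugate, the difference becomes (8m + 5) / (√(m^2 + 8*m + 5) + m).
For large m the denominator behaves like 2·m, so the quotient tends to 8/2 = 4.

4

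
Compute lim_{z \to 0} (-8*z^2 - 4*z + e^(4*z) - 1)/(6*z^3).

16/9

Direct substitution gives 0/0.
Apply L'Hôpital: lim (-16*z + 4*e^(4*z) - 4)/(18*z^2), still 0/0.
Apply L'Hôpital: lim (16*e^(4*z) - 16)/(36*z), still 0/0.
After 3 applications of L'Hôpital's rule the quotient is (64*e^(4*z))/(36); substituting z = 0 gives 16/9.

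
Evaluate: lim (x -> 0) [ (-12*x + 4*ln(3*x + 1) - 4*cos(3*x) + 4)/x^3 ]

36

Substitution gives 0/0; apply L'Hôpital's rule 3 times.
After differentiating numerator and denominator 3 times the quotient is (-108*sin(3*x) + 216/(3*x + 1)^3)/(6); at x = 0 this is 36.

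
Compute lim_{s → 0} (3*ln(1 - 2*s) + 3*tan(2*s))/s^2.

Substitution gives 0/0; apply L'Hôpital's rule 2 times.
After differentiating numerator and denominator 2 times the quotient is (24*tan(2*s)/cos(2*s)^2 - 12/(2*s - 1)^2)/(2); at s = 0 this is -6.

-6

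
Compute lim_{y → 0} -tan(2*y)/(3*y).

Substitution gives 0/0.
Since tan(u)/u → 1 as u → 0, tan(2y)/(2y) → 1 and the limit is 2/(-3) = -2/3.

-2/3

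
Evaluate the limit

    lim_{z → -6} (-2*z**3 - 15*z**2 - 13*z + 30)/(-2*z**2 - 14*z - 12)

-49/10

At z = -6 both the top and bottom vanish — a removable singularity. Factoring out (z + 6) from each leaves (-2*z^2 - 3*z + 5)/(-2*z - 2), which at z = -6 equals -49/10.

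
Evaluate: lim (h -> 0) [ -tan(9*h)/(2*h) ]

Substitution gives 0/0.
Since tan(u)/u → 1 as u → 0, tan(9h)/(9h) → 1 and the limit is 9/(-2) = -9/2.

-9/2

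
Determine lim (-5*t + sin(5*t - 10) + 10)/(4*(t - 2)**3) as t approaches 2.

-125/24

Direct substitution gives 0/0.
Apply L'Hôpital: lim (5*cos(5*t - 10) - 5)/(12*(t - 2)^2), still 0/0.
Apply L'Hôpital: lim (-25*sin(5*t - 10))/(24*t - 48), still 0/0.
After 3 applications of L'Hôpital's rule the quotient is (-125*cos(5*t - 10))/(24); substituting t = 2 gives -125/24.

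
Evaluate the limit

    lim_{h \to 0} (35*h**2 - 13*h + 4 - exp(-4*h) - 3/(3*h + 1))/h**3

275/3

Substitution gives 0/0 (the numerator vanishes to order 3).
Expand each term to order h^3: the coefficient of h^3 in −e^(-4h) is 32/3 and in -3·1/(1 + 3h) is 81.
Lower-order terms cancel with the polynomial part, so the numerator is (275/3)·h^3 + o(h^3), and the limit is (275/3)/(1) = 275/3.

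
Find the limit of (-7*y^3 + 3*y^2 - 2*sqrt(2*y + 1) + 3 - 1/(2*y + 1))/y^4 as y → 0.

Substitution gives 0/0; apply L'Hôpital's rule 4 times.
After differentiating numerator and denominator 4 times the quotient is (-384/(2*y + 1)^5 + 30/(2*y + 1)^(7/2))/(24); at y = 0 this is -59/4.

-59/4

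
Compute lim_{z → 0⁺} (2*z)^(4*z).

1

Base → 0⁺ and exponent → 0⁺: a 0^0 form.
Take logs: 4z·ln(2z). This is 0·(−∞); rewriting as ln(2z)/(1/(4z)) and applying L'Hôpital gives 0.
Hence the limit is e^0 = 1.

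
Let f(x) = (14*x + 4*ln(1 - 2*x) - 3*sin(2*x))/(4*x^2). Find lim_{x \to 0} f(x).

-2

Substitution gives 0/0 (the numerator vanishes to order 2).
Expand each term to order x^2: the coefficient of x^2 in -3·sin(2x) is 0 and in 4·ln(1 - 2x) is -8.
Lower-order terms cancel with the polynomial part, so the numerator is (-8)·x^2 + o(x^2), and the limit is (-8)/(4) = -2.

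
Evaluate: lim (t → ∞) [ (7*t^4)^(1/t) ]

Base → ∞ and exponent → 0: an ∞^0 form.
Take logs: (1/t)·ln(7·t^4) = (ln 7 + 4·ln t)/t → 0.
So the limit is e^0 = 1.

1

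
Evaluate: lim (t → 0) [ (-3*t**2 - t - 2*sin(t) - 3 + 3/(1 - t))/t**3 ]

Substitution gives 0/0; apply L'Hôpital's rule 3 times.
After differentiating numerator and denominator 3 times the quotient is (2*cos(t) + 18/(t - 1)^4)/(6); at t = 0 this is 10/3.

10/3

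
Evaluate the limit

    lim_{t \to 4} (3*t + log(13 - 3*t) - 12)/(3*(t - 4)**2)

-3/2

Direct substitution gives 0/0.
Apply L'Hôpital: lim (3 - 3/(13 - 3*t))/(6*t - 24), still 0/0.
After 2 applications of L'Hôpital's rule the quotient is (-9/(13 - 3*t)^2)/(6); substituting t = 4 gives -3/2.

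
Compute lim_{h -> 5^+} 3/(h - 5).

As h → 5⁺, (h - 5) → 0⁺, so (h - 5)^1 → 0⁺ and 3/(h - 5)^1 → ∞.

∞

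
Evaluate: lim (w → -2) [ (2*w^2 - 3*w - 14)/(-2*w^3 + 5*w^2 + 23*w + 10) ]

11/21

Since w = -2 makes numerator and denominator zero, (w + 2) divides both.
Cancelling it gives (2*w - 7)/(-2*w^2 + 9*w + 5); now plug in w = -2 to get 11/21.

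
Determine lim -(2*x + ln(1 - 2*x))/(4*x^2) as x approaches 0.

1/2

Direct substitution gives 0/0.
Apply L'Hôpital: lim (2 - 2/(1 - 2*x))/(-8*x), still 0/0.
After 2 applications of L'Hôpital's rule the quotient is (-4/(1 - 2*x)^2)/(-8); substituting x = 0 gives 1/2.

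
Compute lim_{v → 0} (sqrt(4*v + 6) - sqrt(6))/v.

A 0/0 form; rationalise with √(6 + 4v) + √6. This collapses the numerator to 4v, leaving 4/(√(6 + 4v) + √6) → 4/(2√6) = √(6)/3.

√(6)/3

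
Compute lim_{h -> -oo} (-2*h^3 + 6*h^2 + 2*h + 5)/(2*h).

The numerator has higher degree (3 > 1); the quotient behaves like (-2/(2))·h^2 for large |h|.
As h → −∞ this diverges to -∞.

-∞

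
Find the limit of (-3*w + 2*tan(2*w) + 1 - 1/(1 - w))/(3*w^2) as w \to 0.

-1/3

Substitution gives 0/0 (the numerator vanishes to order 2).
Expand each term to order w^2: the coefficient of w^2 in −1/(1 - w) is -1 and in 2·tan(2w) is 0.
Lower-order terms cancel with the polynomial part, so the numerator is (-1)·w^2 + o(w^2), and the limit is (-1)/(3) = -1/3.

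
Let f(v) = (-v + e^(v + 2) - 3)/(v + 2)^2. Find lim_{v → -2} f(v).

Direct substitution gives 0/0.
Apply L'Hôpital: lim (e^(v + 2) - 1)/(2*v + 4), still 0/0.
After 2 applications of L'Hôpital's rule the quotient is (e^(v + 2))/(2); substituting v = -2 gives 1/2.

1/2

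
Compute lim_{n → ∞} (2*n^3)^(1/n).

1

Base → ∞ and exponent → 0: an ∞^0 form.
Take logs: (1/n)·ln(2·n^3) = (ln 2 + 3·ln n)/n → 0.
So the limit is e^0 = 1.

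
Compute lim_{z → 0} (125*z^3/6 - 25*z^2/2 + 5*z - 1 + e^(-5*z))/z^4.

625/24

Direct substitution gives 0/0.
Apply L'Hôpital: lim (125*z^2/2 - 25*z + 5 - 5*e^(-5*z))/(4*z^3), still 0/0.
Apply L'Hôpital: lim (125*z - 25 + 25*e^(-5*z))/(12*z^2), still 0/0.
Apply L'Hôpital: lim (125 - 125*e^(-5*z))/(24*z), still 0/0.
After 4 applications of L'Hôpital's rule the quotient is (625*e^(-5*z))/(24); substituting z = 0 gives 625/24.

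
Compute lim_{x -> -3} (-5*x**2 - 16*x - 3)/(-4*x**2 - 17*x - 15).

At x = -3 both the top and bottom vanish — a removable singularity. Factoring out (x + 3) from each leaves (-5*x - 1)/(-4*x - 5), which at x = -3 equals 2.

2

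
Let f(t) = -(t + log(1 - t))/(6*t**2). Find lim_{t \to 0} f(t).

Direct substitution gives 0/0.
Apply L'Hôpital: lim (1 - 1/(1 - t))/(-12*t), still 0/0.
After 2 applications of L'Hôpital's rule the quotient is (-1/(1 - t)^2)/(-12); substituting t = 0 gives 1/12.

1/12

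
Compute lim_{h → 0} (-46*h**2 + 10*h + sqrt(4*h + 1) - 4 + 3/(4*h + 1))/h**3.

Substitution gives 0/0; apply L'Hôpital's rule 3 times.
After differentiating numerator and denominator 3 times the quotient is (-1152/(4*h + 1)^4 + 24/(4*h + 1)^(5/2))/(6); at h = 0 this is -188.

-188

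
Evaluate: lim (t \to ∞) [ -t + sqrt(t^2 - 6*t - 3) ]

An ∞ − ∞ form. Rationalising with the conjugate, the difference becomes (-6t - 3) / (√(t^2 - 6*t - 3) + t).
For large t the denominator behaves like 2·t, so the quotient tends to -6/2 = -3.

-3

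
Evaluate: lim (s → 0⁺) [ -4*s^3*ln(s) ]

This is a 0·(−∞) form. Rewrite as -4·ln(s) / s^(−3) and apply L'Hôpital:
the derivative quotient is -4·(1/s) / (−3·s^(−4)) = (4/3)·s^3 → 0.

0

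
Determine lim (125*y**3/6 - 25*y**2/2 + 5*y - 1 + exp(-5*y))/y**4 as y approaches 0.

Direct substitution gives 0/0.
Apply L'Hôpital: lim (125*y^2/2 - 25*y + 5 - 5*e^(-5*y))/(4*y^3), still 0/0.
Apply L'Hôpital: lim (125*y - 25 + 25*e^(-5*y))/(12*y^2), still 0/0.
Apply L'Hôpital: lim (125 - 125*e^(-5*y))/(24*y), still 0/0.
After 4 applications of L'Hôpital's rule the quotient is (625*e^(-5*y))/(24); substituting y = 0 gives 625/24.

625/24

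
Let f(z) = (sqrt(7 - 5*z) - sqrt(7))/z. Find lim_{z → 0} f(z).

A 0/0 form; rationalise with √(7 - 5z) + √7. This collapses the numerator to -5z, leaving -5/(√(7 - 5z) + √7) → -5/(2√7) = -5*√(7)/14.

-5*√(7)/14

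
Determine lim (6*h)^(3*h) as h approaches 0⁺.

1

Base → 0⁺ and exponent → 0⁺: a 0^0 form.
Take logs: 3h·ln(6h). This is 0·(−∞); rewriting as ln(6h)/(1/(3h)) and applying L'Hôpital gives 0.
Hence the limit is e^0 = 1.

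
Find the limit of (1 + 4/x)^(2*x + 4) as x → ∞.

Let L be the limit and take ln: ln L = lim (2x + 4)·ln(1 + 4/x) = lim (2x + 4)·(4/x + O(1/x²)) = 8.
Hence L = e^(8).

e^(8)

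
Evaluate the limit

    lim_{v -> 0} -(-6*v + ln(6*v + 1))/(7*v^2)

18/7

Direct substitution gives 0/0.
Apply L'Hôpital: lim (-6 + 6/(6*v + 1))/(-14*v), still 0/0.
After 2 applications of L'Hôpital's rule the quotient is (-36/(6*v + 1)^2)/(-14); substituting v = 0 gives 18/7.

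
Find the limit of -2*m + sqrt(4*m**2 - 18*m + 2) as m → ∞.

An ∞ − ∞ form. Rationalising with the conjugate, the difference becomes (-18m + 2) / (√(4*m^2 - 18*m + 2) + 2m).
For large m the denominator behaves like 2·2m, so the quotient tends to -18/4 = -9/2.

-9/2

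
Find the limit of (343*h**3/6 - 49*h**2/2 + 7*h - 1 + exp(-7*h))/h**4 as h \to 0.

Direct substitution gives 0/0.
Apply L'Hôpital: lim (343*h^2/2 - 49*h + 7 - 7*e^(-7*h))/(4*h^3), still 0/0.
Apply L'Hôpital: lim (343*h - 49 + 49*e^(-7*h))/(12*h^2), still 0/0.
Apply L'Hôpital: lim (343 - 343*e^(-7*h))/(24*h), still 0/0.
After 4 applications of L'Hôpital's rule the quotient is (2401*e^(-7*h))/(24); substituting h = 0 gives 2401/24.

2401/24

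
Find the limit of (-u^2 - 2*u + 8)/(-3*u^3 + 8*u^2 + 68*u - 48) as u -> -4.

-3/70

Since u = -4 makes numerator and denominator zero, (u + 4) divides both.
Cancelling it gives (2 - u)/(-3*u^2 + 20*u - 12); now plug in u = -4 to get -3/70.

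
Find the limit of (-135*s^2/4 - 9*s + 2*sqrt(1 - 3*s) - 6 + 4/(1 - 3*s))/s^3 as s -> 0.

Substitution gives 0/0; apply L'Hôpital's rule 3 times.
After differentiating numerator and denominator 3 times the quotient is (648/(1 - 3*s)^4 - 81*(3*s - 1)^4/(4*(1 - 3*s)^(13/2)))/(6); at s = 0 this is 837/8.

837/8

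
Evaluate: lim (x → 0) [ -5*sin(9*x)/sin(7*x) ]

Substitution gives 0/0.
Divide numerator and denominator by x: sin(9x)/x → 9 and sin(7x)/x → 7, so the limit is -5·9/7 = -45/7.

-45/7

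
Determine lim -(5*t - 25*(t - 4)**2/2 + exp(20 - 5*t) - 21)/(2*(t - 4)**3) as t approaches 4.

Direct substitution gives 0/0.
Apply L'Hôpital: lim (-25*t - 5*e^(20 - 5*t) + 105)/(-6*(t - 4)^2), still 0/0.
Apply L'Hôpital: lim (25*e^(20 - 5*t) - 25)/(48 - 12*t), still 0/0.
After 3 applications of L'Hôpital's rule the quotient is (-125*e^(20 - 5*t))/(-12); substituting t = 4 gives 125/12.

125/12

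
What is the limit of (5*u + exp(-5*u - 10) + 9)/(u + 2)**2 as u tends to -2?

25/2

Direct substitution gives 0/0.
Apply L'Hôpital: lim (5 - 5*e^(-5*u - 10))/(2*u + 4), still 0/0.
After 2 applications of L'Hôpital's rule the quotient is (25*e^(-5*u - 10))/(2); substituting u = -2 gives 25/2.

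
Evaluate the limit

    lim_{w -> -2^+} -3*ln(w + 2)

As w → -2⁺, w + 2 → 0⁺ and ln(w + 2) → −∞.
Multiplying by -3 gives ∞.

∞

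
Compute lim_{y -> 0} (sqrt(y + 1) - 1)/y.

1/2

Substitution gives 0/0. Multiply numerator and denominator by the conjugate √(1 + y) + √1.
The numerator becomes (1 + y) − 1 = y, so the expression simplifies to 1/(√(1 + y) + √1).
Letting y → 0 gives 1/(2√1) = 1/2.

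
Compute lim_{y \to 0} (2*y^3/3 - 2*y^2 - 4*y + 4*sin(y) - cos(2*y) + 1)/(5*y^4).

Substitution gives 0/0 (the numerator vanishes to order 4).
Expand each term to order y^4: the coefficient of y^4 in −cos(2y) is -2/3 and in 4·sin(y) is 0.
Lower-order terms cancel with the polynomial part, so the numerator is (-2/3)·y^4 + o(y^4), and the limit is (-2/3)/(5) = -2/15.

-2/15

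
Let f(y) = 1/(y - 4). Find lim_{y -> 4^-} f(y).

As y → 4⁻, (y - 4) → 0⁻, so (y - 4)^1 → 0⁻ and 1/(y - 4)^1 → -∞.

-∞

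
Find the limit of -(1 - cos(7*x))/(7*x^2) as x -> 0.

Substitution gives 0/0.
Use (1 − cos u)/u² → 1/2 with u = 7x: the limit is 7²/(2·(-7)) = -7/2.

-7/2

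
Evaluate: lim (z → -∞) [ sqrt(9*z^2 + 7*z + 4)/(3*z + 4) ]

For large |z|, √(9*z^2 + 7*z + 4) ≈ √9·|z| and the denominator ≈ 3z.
Since z → −∞, |z| = −z, giving −√9/(3) = -1.

-1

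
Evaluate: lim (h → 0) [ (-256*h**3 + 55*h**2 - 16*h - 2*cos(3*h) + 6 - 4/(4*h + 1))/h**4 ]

-4123/4

Substitution gives 0/0; apply L'Hôpital's rule 4 times.
After differentiating numerator and denominator 4 times the quotient is (-162*cos(3*h) - 24576/(4*h + 1)^5)/(24); at h = 0 this is -4123/4.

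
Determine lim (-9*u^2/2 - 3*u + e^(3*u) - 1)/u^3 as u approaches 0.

Direct substitution gives 0/0.
Apply L'Hôpital: lim (-9*u + 3*e^(3*u) - 3)/(3*u^2), still 0/0.
Apply L'Hôpital: lim (9*e^(3*u) - 9)/(6*u), still 0/0.
After 3 applications of L'Hôpital's rule the quotient is (27*e^(3*u))/(6); substituting u = 0 gives 9/2.

9/2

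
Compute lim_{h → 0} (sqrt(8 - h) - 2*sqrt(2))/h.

Substitution gives 0/0. Multiply numerator and denominator by the conjugate √(8 - h) + √8.
The numerator becomes (8 - h) − 8 = -h, so the expression simplifies to -1/(√(8 - h) + √8).
Letting h → 0 gives -1/(2√8) = -√(2)/8.

-√(2)/8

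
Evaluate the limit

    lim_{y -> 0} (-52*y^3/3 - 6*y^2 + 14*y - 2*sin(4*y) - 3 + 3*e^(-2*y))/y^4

2

Substitution gives 0/0; apply L'Hôpital's rule 4 times.
After differentiating numerator and denominator 4 times the quotient is (-512*sin(4*y) + 48*e^(-2*y))/(24); at y = 0 this is 2.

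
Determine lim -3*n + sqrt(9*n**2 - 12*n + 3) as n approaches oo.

This has the form ∞ − ∞. Multiply and divide by the conjugate √(9*n^2 - 12*n + 3) + 3n.
That gives (-12n + 3) / (√(9*n^2 - 12*n + 3) + 3n).
Divide numerator and denominator by n: the limit is -12/(2·3) = -2.

-2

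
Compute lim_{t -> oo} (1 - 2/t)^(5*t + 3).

e^(-10)

Let L be the limit and take ln: ln L = lim (5t + 3)·ln(1 - 2/t) = lim (5t + 3)·(-2/t + O(1/t²)) = -10.
Hence L = e^(-10).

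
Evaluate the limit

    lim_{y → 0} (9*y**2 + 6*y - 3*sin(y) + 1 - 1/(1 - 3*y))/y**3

Substitution gives 0/0; apply L'Hôpital's rule 3 times.
After differentiating numerator and denominator 3 times the quotient is (3*cos(y) - 162/(3*y - 1)^4)/(6); at y = 0 this is -53/2.

-53/2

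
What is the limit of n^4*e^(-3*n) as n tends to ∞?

Write as n^4/e^{3n}, an ∞/∞ form.
Exponential growth dominates any polynomial, so repeated L'Hôpital (or the standard result) gives 0.

0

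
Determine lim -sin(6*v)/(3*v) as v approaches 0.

-2

Substitution gives 0/0.
Write it as (6/(-3))·sin(6v)/(6v); since sin(u)/u → 1, the limit is -2.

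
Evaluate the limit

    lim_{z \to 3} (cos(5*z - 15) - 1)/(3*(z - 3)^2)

-25/6

Direct substitution gives 0/0.
Apply L'Hôpital: lim (-5*sin(5*z - 15))/(6*z - 18), still 0/0.
After 2 applications of L'Hôpital's rule the quotient is (-25*cos(5*z - 15))/(6); substituting z = 3 gives -25/6.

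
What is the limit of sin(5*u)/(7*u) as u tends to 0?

5/7

Substitution gives 0/0.
Write it as (5/7)·sin(5u)/(5u); since sin(θ)/θ → 1, the limit is 5/7.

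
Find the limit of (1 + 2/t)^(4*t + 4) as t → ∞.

Let L be the limit and take ln: ln L = lim (4t + 4)·ln(1 + 2/t) = lim (4t + 4)·(2/t + O(1/t²)) = 8.
Hence L = e^(8).

e^(8)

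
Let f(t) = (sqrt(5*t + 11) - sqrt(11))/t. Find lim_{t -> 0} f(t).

A 0/0 form; rationalise with √(11 + 5t) + √11. This collapses the numerator to 5t, leaving 5/(√(11 + 5t) + √11) → 5/(2√11) = 5*√(11)/22.

5*√(11)/22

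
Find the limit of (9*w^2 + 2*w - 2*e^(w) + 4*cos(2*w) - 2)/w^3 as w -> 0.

Substitution gives 0/0; apply L'Hôpital's rule 3 times.
After differentiating numerator and denominator 3 times the quotient is (-2*e^(w) + 32*sin(2*w))/(6); at w = 0 this is -1/3.

-1/3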